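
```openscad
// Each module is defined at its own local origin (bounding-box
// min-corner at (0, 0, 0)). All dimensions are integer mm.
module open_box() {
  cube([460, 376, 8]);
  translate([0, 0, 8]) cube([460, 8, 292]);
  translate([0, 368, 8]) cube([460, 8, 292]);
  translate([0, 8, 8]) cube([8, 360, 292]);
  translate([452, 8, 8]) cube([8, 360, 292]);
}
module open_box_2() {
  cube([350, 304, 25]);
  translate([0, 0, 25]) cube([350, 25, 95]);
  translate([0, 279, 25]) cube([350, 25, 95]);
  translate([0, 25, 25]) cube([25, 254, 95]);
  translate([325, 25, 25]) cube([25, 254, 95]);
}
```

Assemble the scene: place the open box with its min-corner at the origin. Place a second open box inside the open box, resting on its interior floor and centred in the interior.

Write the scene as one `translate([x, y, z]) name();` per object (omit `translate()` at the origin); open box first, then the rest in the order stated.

open_box();
translate([55, 36, 8]) open_box_2();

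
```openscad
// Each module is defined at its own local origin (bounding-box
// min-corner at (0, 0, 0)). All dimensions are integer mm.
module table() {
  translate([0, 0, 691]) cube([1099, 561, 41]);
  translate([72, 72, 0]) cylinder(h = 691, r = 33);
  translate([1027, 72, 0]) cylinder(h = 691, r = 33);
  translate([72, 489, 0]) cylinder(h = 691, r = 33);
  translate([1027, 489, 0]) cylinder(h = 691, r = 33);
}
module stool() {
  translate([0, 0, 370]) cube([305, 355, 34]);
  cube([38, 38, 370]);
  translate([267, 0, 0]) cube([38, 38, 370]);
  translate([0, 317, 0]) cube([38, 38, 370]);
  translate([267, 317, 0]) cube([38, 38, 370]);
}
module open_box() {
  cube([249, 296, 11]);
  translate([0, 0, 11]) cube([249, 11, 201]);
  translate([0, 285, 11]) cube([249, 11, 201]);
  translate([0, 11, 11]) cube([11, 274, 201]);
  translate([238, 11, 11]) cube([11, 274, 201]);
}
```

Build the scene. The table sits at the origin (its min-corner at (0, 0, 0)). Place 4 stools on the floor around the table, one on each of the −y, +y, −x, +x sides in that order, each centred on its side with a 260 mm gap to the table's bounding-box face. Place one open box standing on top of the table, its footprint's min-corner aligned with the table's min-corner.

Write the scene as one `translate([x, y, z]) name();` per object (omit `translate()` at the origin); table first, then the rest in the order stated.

table();
translate([397, -615, 0]) stool();
translate([397, 821, 0]) stool();
translate([-565, 103, 0]) stool();
translate([1359, 103, 0]) stool();
translate([0, 0, 732]) open_box();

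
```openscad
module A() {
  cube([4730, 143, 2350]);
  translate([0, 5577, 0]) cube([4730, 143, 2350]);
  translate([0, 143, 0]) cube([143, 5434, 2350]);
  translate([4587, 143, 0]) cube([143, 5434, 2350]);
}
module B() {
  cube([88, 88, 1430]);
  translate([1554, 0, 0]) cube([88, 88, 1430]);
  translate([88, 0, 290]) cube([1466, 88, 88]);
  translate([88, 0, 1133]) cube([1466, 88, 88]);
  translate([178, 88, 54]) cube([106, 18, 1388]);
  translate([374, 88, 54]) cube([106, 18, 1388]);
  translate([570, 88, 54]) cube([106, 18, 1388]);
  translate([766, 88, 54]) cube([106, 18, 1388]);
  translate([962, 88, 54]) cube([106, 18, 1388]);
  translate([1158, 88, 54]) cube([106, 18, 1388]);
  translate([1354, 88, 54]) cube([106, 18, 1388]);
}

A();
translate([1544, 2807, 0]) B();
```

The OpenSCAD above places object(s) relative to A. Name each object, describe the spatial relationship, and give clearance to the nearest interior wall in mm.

Clearances: x = 1401, y = 2664; minimum 1401 mm.

A is a house frame. B is a fence section. The fence section sits inside the house frame, centred. The clearance to the nearest interior wall is 1401 mm.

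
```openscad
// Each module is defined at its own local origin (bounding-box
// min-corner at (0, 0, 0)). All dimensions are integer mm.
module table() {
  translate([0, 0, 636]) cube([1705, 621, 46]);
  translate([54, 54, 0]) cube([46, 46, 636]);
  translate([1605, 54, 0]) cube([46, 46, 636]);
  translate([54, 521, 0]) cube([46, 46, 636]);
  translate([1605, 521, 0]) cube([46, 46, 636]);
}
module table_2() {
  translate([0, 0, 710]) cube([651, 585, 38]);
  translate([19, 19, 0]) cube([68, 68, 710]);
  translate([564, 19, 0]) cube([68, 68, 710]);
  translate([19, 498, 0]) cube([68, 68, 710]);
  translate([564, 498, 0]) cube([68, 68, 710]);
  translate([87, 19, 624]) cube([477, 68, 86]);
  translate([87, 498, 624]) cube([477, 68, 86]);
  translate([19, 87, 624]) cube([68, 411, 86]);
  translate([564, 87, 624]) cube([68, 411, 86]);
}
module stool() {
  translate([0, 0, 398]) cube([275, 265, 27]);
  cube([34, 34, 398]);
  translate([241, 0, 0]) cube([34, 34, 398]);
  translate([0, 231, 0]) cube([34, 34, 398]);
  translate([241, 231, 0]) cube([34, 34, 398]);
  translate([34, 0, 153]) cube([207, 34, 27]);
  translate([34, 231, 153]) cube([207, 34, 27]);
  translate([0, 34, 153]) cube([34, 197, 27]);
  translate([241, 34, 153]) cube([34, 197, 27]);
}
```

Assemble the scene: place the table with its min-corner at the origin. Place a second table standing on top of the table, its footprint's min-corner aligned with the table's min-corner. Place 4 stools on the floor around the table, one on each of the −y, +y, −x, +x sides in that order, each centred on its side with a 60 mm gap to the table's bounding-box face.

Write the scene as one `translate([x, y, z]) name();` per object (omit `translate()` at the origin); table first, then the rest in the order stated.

table();
translate([0, 0, 682]) table_2();
translate([715, -325, 0]) stool();
translate([715, 681, 0]) stool();
translate([-335, 178, 0]) stool();
translate([1765, 178, 0]) stool();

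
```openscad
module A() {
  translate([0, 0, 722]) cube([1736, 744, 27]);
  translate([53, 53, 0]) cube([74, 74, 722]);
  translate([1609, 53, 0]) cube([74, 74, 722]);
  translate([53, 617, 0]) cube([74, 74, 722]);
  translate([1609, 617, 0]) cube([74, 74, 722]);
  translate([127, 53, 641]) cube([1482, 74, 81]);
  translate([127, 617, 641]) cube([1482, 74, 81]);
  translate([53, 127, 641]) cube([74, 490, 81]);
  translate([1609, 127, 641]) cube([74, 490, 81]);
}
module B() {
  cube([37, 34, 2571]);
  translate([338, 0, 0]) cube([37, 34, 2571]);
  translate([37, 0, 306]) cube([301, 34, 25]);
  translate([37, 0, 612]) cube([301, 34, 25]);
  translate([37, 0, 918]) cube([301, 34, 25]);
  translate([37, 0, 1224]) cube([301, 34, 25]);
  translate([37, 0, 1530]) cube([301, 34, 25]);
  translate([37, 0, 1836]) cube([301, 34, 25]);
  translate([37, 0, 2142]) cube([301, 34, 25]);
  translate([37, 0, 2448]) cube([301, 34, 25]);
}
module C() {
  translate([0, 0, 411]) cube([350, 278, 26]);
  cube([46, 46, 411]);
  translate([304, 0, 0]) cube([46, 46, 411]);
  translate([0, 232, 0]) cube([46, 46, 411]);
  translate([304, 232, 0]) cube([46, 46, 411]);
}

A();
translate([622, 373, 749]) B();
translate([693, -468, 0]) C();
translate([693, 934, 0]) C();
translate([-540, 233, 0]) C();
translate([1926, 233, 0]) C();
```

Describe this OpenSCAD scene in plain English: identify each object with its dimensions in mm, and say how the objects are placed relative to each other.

A is a table: top 1736 mm (x) × 744 mm (y), 27 mm thick, upper face at z = 749 mm, on four 74×74 mm square legs, each inset 53 mm from the nearest pair of top edges, running from z = 0 to the bottom of the top. Four apron rails, 74 mm thick and 81 mm tall, run between adjacent legs with their top edges flush with the underside of the top and their outer faces flush with the legs' outer faces.

B is a wooden ladder with two side rails of 37×34 mm section and 2571 mm height, set 375 mm apart overall. Between them run 8 rectangular rungs (34 mm deep, 25 mm thick), front faces flush with the rails' −y face. The bottom of the first rung is 306 mm above the floor and each subsequent rung is 306 mm higher than the one below.

C is a four-legged stool. The seat is a 350×278×26 mm slab whose top surface is at z = 437 mm; four square legs, each 46×46 mm in cross-section, run from the floor (z = 0) to the underside of the seat, each flush with a corner of the seat.

The ladder is on top of the table. Four stools sit around the table at the −y, +y, −x, +x sides.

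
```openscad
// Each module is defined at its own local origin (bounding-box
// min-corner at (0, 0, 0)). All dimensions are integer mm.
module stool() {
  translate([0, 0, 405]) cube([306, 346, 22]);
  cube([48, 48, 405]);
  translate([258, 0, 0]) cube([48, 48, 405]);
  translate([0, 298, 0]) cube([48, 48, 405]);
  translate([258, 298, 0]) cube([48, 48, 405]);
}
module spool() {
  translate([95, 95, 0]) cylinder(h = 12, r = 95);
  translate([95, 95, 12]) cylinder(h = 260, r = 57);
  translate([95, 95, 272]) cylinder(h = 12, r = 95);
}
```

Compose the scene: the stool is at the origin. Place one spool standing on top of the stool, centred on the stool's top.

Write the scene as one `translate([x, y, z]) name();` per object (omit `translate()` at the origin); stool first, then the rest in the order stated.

stool();
translate([58, 78, 427]) spool();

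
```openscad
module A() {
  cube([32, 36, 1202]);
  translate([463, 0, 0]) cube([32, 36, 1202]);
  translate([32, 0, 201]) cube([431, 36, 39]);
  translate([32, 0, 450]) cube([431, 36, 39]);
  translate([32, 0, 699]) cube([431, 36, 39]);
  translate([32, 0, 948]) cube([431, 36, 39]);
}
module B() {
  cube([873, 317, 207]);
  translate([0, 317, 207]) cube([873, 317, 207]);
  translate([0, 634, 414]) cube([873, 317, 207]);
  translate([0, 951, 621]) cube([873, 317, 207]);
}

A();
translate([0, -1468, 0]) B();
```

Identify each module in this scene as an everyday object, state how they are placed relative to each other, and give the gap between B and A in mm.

A is a ladder. B is a staircase. The staircase is on the floor beside the ladder on its −y side. The gap between the staircase and the ladder is 200 mm.

The staircase's nearest face is 200 mm from the ladder's −y face.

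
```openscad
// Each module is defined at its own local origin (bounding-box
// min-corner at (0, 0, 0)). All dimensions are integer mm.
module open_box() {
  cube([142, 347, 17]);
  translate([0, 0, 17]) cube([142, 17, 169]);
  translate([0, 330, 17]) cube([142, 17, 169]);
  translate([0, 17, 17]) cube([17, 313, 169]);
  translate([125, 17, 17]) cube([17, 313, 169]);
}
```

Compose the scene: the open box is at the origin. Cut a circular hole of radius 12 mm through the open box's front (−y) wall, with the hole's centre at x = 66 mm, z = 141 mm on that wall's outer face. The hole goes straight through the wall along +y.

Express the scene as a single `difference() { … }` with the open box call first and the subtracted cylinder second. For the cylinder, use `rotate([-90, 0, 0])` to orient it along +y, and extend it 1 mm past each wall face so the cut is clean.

difference() {
  open_box();
  translate([66, -1, 141]) rotate([-90, 0, 0]) cylinder(h = 19, r = 12);
}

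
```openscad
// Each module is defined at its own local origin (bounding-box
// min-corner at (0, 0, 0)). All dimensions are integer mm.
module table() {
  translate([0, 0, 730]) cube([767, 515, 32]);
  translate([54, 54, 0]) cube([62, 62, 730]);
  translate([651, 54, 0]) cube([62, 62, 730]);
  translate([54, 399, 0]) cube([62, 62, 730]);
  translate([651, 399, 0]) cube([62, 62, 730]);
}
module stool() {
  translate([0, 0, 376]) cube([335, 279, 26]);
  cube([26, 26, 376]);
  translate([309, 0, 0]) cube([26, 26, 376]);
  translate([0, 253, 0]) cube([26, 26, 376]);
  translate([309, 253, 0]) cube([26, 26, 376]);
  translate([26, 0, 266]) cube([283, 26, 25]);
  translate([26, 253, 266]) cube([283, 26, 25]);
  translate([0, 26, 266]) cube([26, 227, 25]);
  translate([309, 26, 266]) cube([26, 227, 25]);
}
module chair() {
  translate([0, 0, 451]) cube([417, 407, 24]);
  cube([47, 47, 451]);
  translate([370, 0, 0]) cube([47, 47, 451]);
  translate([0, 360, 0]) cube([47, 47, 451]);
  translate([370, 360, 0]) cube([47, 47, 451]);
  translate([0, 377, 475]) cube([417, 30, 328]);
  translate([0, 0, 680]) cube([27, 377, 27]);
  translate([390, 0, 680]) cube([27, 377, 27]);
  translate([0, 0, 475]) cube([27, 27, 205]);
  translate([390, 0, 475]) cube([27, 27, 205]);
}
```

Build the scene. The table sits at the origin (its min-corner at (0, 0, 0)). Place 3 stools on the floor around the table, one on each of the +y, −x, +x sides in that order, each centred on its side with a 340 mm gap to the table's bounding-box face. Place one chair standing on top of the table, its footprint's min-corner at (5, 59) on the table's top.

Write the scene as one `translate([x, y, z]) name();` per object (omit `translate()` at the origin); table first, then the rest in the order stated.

table();
translate([216, 855, 0]) stool();
translate([-675, 118, 0]) stool();
translate([1107, 118, 0]) stool();
translate([5, 59, 762]) chair();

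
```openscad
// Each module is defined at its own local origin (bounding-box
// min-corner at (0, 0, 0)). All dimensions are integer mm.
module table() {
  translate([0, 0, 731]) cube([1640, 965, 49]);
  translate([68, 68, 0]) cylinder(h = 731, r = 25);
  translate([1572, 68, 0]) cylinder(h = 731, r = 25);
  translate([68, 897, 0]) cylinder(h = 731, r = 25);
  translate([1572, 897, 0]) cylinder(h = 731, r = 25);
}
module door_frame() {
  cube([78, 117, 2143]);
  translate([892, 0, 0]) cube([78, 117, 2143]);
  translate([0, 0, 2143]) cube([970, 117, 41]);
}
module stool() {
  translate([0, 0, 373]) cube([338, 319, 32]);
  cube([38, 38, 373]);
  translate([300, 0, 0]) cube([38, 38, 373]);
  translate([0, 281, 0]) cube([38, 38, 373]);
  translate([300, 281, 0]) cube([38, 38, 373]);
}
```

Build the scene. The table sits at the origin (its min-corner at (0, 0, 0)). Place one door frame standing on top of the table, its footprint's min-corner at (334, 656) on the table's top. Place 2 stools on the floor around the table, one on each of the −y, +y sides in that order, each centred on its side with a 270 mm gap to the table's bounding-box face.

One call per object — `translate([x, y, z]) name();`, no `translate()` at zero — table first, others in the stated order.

table();
translate([334, 656, 780]) door_frame();
translate([651, -589, 0]) stool();
translate([651, 1235, 0]) stool();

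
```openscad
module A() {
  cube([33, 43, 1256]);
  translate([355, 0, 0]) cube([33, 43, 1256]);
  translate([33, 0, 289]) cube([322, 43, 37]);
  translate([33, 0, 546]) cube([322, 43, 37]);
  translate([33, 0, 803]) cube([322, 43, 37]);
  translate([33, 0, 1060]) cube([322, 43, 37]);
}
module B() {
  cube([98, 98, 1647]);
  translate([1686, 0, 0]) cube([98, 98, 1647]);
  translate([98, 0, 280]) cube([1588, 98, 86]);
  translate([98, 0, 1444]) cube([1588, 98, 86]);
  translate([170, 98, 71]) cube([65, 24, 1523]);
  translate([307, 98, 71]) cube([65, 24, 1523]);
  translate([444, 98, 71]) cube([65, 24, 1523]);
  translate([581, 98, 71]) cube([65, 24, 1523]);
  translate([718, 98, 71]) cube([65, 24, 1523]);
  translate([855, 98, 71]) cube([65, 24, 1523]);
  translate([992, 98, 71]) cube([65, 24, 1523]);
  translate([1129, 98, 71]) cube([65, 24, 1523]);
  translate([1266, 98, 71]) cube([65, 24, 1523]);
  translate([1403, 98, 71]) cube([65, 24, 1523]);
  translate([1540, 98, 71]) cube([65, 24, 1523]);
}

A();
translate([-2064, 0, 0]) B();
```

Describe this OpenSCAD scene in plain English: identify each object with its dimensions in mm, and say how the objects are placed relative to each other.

A is a wooden ladder with two side rails of 33×43 mm section and 1256 mm height, set 388 mm apart overall. Between them run 4 rectangular rungs (43 mm deep, 37 mm thick), front faces flush with the rails' −y face. The bottom of the first rung is 289 mm above the floor and each subsequent rung is 257 mm higher than the one below.

B is a fence section. Two 98×98 mm posts, 1647 mm tall, stand on the floor with a clear span of 1588 mm between their inner faces. Two horizontal rails of 98×86 mm section span the gap between the posts with their undersides at z = 280 mm and z = 1444 mm, flush with the posts' −y face. 11 pickets, each 65 mm wide, 24 mm thick and 1523 mm tall, are fixed to the +y face of the rails with their bottoms at z = 71 mm, evenly spaced across the span with equal gaps (rounded down to the nearest mm) at the −x end and between each pair — any rounding remainder accumulates at the +x end.

The fence section is on the floor beside the ladder on its −x side.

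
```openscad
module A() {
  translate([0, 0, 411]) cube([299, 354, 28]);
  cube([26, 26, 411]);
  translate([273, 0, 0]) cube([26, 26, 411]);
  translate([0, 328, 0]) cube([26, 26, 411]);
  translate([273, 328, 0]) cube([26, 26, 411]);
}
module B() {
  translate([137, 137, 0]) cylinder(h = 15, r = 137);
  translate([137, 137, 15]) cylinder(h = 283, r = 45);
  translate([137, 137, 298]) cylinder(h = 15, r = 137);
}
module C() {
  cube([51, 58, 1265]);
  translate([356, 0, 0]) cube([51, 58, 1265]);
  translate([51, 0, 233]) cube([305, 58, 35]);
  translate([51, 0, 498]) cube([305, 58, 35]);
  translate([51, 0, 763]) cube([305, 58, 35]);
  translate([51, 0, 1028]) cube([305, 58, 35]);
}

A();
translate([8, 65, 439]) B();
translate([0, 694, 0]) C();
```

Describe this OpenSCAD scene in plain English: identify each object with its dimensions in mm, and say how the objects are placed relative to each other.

A is a four-legged stool. The seat is a 299×354×28 mm slab whose top surface is at z = 439 mm; four square legs, each 26×26 mm in cross-section, run from the floor (z = 0) to the underside of the seat, each flush with a corner of the seat.

B is a spool: two coaxial disc flanges of radius 137 mm and thickness 15 mm, joined by a core cylinder of radius 45 mm and height 283 mm. The lower flange rests on z = 0 and the three cylinders share a vertical axis.

C is a straight ladder. Two 51×58 mm vertical rails, 1265 mm tall, stand 407 mm apart (outside-to-outside) with their front faces coplanar on the −y side. 4 rungs, each 58 mm deep and 35 mm tall, span between the inner faces of the rails, front faces flush with the rails. The lowest rung's underside is at z = 233 mm and rungs are spaced 265 mm apart (underside to underside).

The spool is on top of the stool. The ladder is on the floor beside the stool on its +y side.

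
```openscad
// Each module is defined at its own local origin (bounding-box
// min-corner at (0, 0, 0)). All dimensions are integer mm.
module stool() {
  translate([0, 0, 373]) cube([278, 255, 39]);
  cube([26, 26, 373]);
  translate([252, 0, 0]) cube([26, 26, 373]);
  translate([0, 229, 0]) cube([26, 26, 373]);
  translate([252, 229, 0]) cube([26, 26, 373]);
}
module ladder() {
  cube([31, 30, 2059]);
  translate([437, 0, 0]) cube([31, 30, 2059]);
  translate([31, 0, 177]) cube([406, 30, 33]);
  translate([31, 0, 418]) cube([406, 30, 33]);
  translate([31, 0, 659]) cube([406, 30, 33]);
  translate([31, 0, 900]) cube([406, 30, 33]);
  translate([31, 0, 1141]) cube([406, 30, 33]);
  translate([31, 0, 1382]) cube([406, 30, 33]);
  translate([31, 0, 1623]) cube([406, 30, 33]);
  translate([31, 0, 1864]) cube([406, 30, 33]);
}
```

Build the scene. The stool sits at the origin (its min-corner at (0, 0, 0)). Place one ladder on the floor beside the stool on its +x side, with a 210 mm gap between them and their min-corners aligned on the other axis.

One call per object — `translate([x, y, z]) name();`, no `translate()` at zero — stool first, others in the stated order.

stool();
translate([488, 0, 0]) ladder();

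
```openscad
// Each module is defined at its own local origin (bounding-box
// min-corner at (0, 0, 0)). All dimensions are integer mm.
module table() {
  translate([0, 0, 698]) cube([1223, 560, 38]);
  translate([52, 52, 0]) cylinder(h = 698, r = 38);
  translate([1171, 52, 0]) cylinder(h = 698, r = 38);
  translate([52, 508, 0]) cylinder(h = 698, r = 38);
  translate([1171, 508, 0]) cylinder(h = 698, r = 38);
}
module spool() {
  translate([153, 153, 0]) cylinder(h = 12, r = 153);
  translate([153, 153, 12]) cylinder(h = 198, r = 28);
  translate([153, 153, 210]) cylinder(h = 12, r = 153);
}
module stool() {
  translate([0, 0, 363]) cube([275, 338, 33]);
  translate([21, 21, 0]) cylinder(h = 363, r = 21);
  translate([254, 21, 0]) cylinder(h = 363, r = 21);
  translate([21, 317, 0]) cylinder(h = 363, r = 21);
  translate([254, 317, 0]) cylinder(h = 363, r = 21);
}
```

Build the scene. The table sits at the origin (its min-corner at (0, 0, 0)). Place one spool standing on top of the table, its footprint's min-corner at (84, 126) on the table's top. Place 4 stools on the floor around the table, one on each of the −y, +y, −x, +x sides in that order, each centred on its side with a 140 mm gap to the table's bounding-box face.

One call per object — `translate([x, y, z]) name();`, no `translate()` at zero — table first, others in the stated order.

table();
translate([84, 126, 736]) spool();
translate([474, -478, 0]) stool();
translate([474, 700, 0]) stool();
translate([-415, 111, 0]) stool();
translate([1363, 111, 0]) stool();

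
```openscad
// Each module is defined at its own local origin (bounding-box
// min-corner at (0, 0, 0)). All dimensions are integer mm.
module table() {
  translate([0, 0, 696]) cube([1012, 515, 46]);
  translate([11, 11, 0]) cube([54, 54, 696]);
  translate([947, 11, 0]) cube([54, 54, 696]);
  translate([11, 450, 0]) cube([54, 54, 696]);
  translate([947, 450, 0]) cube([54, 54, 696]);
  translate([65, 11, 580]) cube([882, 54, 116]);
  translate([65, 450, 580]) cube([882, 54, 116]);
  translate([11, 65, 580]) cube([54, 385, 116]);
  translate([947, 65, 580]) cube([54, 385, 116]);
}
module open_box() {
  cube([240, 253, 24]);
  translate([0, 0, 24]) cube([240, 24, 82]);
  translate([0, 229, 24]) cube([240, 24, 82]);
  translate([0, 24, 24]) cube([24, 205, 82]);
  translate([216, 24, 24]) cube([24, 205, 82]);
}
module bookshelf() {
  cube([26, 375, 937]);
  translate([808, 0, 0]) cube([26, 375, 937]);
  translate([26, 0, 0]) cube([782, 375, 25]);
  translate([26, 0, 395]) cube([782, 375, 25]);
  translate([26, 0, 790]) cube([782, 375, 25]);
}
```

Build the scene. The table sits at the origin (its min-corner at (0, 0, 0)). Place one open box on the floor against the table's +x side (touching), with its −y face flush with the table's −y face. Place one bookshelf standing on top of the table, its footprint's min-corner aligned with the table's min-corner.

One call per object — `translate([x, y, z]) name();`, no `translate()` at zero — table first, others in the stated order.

table();
translate([1012, 0, 0]) open_box();
translate([0, 0, 742]) bookshelf();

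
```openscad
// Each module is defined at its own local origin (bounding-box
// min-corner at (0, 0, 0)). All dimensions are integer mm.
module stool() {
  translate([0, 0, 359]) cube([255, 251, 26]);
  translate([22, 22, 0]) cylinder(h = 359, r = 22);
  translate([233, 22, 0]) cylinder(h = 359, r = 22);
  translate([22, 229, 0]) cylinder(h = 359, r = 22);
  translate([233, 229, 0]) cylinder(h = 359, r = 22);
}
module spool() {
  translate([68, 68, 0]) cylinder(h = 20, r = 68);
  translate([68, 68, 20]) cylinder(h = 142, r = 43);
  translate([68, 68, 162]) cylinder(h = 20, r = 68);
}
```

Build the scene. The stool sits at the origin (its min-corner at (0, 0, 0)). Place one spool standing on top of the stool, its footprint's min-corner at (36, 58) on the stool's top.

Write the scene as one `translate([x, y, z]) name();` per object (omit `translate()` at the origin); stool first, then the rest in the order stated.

stool();
translate([36, 58, 385]) spool();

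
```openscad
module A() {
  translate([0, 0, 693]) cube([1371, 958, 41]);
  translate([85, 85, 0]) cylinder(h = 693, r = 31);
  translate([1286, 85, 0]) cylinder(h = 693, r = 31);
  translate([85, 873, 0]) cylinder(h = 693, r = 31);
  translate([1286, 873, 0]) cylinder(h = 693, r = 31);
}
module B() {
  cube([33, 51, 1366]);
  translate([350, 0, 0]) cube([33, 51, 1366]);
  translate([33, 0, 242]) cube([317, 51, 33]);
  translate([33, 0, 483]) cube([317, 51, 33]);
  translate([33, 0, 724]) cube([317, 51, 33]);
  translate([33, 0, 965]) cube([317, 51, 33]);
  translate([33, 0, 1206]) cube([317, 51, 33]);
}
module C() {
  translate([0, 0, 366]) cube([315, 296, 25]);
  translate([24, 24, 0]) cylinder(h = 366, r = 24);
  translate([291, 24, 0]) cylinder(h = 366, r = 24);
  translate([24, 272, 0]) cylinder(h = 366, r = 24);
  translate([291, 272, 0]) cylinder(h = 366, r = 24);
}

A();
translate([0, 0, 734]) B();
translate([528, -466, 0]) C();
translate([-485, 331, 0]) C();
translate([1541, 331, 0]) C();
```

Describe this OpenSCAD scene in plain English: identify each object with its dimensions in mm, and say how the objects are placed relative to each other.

A is a table with a 1371×958 mm rectangular top, 41 mm thick, top surface at z = 734 mm, supported by four round legs of 62 mm diameter, each leg's bounding box inset 54 mm from the nearest pair of top edges, running from the floor.

B is a wooden ladder with two side rails of 33×51 mm section and 1366 mm height, set 383 mm apart overall. Between them run 5 rectangular rungs (51 mm deep, 33 mm thick), front faces flush with the rails' −y face. The bottom of the first rung is 242 mm above the floor and each subsequent rung is 241 mm higher than the one below.

C is a four-legged stool. The seat is a 315×296×25 mm slab whose top surface is at z = 391 mm; four round legs, each 48 mm in diameter, run from the floor (z = 0) to the underside of the seat, each leg's axis is inset half a diameter from the nearest pair of seat edges (so the leg's bounding box is flush with the corner).

The ladder is on top of the table. Three stools sit around the table at the −y, −x, +x sides.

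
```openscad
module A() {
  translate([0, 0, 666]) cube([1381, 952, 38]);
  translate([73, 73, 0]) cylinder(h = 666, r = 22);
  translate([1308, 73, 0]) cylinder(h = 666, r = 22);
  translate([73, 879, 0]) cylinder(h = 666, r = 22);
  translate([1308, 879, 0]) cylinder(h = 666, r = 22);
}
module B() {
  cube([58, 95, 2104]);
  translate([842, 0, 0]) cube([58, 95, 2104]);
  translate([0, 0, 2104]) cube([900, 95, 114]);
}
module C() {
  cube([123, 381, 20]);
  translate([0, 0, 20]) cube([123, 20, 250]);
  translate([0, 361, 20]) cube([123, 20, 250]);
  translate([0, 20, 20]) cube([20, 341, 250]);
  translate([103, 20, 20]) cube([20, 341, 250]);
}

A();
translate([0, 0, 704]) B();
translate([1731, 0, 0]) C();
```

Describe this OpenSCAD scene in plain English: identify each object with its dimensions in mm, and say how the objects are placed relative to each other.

A is a rectangular dining table. The top is 1381×952×38 mm with its upper surface at z = 704 mm. It stands on four round legs of 44 mm diameter, each leg's bounding box inset 51 mm from the nearest pair of top edges, running from the floor to the underside of the top.

B is a rectangular door frame: two vertical jambs of 58×95 mm section, 2104 mm tall, with a clear opening 784 mm wide between their inner faces. A header 114 mm tall and 95 mm deep lies on top of the jambs and spans the full outside width.

C is an open storage box with external size 123×381×270 mm and wall thickness 20 mm (the base is also 20 mm thick). The base covers the whole footprint; the four walls stand on the base, with the y-facing walls full-width and the x-facing walls fitting between their inner faces.

The door frame is on top of the table. The open box is on the floor beside the table on its +x side.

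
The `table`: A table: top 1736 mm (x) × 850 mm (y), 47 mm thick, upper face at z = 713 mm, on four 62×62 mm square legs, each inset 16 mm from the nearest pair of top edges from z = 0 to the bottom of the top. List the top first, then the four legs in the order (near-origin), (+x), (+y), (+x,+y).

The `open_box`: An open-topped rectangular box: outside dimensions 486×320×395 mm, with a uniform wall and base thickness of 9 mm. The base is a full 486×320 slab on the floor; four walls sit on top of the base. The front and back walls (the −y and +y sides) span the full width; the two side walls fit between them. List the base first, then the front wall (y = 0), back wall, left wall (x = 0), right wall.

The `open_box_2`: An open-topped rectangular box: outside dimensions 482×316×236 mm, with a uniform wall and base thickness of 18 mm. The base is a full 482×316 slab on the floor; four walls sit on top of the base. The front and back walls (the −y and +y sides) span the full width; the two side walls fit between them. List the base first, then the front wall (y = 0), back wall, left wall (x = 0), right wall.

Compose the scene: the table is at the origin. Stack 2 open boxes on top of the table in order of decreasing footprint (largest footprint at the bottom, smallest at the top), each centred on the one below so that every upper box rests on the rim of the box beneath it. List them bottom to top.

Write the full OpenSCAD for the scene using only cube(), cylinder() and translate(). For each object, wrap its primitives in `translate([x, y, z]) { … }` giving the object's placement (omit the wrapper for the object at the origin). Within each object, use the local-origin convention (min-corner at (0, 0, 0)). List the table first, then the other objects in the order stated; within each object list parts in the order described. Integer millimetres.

translate([0, 0, 666]) cube([1736, 850, 47]);
translate([16, 16, 0]) cube([62, 62, 666]);
translate([1658, 16, 0]) cube([62, 62, 666]);
translate([16, 772, 0]) cube([62, 62, 666]);
translate([1658, 772, 0]) cube([62, 62, 666]);
translate([625, 265, 713]) {
  cube([486, 320, 9]);
  translate([0, 0, 9]) cube([486, 9, 386]);
  translate([0, 311, 9]) cube([486, 9, 386]);
  translate([0, 9, 9]) cube([9, 302, 386]);
  translate([477, 9, 9]) cube([9, 302, 386]);
}
translate([627, 267, 1108]) {
  cube([482, 316, 18]);
  translate([0, 0, 18]) cube([482, 18, 218]);
  translate([0, 298, 18]) cube([482, 18, 218]);
  translate([0, 18, 18]) cube([18, 280, 218]);
  translate([464, 18, 18]) cube([18, 280, 218]);
}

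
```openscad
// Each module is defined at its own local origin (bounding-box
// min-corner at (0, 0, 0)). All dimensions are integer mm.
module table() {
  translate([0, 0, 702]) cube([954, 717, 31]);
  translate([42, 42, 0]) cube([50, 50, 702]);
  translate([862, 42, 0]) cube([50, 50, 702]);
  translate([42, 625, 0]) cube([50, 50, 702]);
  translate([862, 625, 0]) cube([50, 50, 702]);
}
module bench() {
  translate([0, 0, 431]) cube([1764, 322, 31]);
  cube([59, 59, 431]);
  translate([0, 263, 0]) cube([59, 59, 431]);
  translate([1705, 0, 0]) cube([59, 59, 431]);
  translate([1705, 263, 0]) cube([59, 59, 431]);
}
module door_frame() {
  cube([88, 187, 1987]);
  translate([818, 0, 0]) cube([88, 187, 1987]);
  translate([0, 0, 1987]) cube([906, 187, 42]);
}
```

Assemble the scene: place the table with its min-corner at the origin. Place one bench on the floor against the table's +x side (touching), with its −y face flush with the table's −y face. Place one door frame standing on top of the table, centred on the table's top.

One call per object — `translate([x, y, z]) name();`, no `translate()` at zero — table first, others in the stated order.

table();
translate([954, 0, 0]) bench();
translate([24, 265, 733]) door_frame();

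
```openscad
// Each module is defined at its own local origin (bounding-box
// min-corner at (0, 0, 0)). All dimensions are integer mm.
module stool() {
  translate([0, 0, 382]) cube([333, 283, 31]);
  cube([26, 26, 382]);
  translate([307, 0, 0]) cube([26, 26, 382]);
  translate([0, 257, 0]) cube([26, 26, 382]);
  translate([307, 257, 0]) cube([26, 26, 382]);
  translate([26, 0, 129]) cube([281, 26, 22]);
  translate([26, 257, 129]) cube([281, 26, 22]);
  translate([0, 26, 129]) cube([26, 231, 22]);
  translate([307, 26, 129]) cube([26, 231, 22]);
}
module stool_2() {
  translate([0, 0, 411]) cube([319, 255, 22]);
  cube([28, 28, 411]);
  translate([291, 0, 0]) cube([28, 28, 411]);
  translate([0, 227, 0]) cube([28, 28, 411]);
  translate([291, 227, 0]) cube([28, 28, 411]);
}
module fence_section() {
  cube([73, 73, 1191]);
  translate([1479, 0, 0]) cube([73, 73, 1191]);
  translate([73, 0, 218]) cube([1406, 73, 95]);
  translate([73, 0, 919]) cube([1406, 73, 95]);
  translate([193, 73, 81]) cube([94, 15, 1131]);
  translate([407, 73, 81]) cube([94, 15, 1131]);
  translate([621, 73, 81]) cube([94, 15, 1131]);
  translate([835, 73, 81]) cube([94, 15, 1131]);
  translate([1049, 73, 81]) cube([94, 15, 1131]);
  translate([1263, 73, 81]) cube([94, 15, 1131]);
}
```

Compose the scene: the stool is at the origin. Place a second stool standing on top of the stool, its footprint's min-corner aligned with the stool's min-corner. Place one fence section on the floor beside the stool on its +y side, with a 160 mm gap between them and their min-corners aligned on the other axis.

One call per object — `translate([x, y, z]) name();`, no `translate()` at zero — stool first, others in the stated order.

stool();
translate([0, 0, 413]) stool_2();
translate([0, 443, 0]) fence_section();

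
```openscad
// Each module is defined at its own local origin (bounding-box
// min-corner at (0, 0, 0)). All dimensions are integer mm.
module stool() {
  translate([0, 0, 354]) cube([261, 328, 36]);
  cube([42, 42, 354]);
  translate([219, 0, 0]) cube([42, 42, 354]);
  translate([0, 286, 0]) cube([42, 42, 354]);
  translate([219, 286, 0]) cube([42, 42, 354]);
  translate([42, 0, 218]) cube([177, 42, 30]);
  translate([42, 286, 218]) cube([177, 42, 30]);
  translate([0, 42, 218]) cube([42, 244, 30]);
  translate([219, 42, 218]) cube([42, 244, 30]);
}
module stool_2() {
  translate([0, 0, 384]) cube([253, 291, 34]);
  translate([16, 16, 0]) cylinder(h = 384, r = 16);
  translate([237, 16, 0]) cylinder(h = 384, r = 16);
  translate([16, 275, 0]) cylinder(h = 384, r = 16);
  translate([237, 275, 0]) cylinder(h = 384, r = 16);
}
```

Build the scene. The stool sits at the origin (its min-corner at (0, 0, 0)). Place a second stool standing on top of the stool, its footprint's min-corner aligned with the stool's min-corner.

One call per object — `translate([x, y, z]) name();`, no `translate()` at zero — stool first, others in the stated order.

stool();
translate([0, 0, 390]) stool_2();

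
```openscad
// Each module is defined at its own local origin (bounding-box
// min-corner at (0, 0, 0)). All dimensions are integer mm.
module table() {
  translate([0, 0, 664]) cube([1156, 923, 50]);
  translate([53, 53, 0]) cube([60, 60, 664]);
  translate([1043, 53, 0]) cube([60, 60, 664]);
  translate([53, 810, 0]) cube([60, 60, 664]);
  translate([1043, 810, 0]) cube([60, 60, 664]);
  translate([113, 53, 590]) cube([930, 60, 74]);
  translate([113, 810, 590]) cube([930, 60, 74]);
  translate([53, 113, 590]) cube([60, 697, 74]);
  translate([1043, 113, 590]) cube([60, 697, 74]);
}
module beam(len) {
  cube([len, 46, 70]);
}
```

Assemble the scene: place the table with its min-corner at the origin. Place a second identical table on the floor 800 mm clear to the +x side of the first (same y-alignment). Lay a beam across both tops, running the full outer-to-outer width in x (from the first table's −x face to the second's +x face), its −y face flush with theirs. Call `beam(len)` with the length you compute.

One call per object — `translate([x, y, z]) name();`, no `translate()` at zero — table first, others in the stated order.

table();
translate([1956, 0, 0]) table();
translate([0, 0, 714]) beam(3112);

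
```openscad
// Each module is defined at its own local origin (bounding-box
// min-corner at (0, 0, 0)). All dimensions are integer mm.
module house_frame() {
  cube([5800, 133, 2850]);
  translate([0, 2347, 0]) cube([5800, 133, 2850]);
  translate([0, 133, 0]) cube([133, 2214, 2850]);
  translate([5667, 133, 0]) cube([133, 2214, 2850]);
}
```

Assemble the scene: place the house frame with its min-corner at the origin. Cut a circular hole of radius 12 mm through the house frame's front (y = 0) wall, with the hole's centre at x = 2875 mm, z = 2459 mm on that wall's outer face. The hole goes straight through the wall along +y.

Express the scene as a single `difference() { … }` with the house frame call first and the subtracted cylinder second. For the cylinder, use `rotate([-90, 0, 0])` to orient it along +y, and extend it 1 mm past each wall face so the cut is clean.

difference() {
  house_frame();
  translate([2875, -1, 2459]) rotate([-90, 0, 0]) cylinder(h = 135, r = 12);
}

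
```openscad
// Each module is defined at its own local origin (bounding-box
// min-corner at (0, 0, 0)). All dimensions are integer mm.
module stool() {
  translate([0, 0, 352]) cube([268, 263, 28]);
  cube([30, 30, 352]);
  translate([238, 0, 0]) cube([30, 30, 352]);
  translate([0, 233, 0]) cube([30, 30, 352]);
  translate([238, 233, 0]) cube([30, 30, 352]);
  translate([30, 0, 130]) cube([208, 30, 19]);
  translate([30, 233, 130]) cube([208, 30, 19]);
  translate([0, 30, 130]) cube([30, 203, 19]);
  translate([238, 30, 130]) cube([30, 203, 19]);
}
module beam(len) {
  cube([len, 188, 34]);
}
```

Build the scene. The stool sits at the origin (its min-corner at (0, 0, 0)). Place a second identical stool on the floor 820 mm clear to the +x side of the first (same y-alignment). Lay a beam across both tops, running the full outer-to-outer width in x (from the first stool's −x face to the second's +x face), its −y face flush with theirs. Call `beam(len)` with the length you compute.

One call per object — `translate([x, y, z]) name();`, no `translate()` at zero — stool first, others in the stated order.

stool();
translate([1088, 0, 0]) stool();
translate([0, 0, 380]) beam(1356);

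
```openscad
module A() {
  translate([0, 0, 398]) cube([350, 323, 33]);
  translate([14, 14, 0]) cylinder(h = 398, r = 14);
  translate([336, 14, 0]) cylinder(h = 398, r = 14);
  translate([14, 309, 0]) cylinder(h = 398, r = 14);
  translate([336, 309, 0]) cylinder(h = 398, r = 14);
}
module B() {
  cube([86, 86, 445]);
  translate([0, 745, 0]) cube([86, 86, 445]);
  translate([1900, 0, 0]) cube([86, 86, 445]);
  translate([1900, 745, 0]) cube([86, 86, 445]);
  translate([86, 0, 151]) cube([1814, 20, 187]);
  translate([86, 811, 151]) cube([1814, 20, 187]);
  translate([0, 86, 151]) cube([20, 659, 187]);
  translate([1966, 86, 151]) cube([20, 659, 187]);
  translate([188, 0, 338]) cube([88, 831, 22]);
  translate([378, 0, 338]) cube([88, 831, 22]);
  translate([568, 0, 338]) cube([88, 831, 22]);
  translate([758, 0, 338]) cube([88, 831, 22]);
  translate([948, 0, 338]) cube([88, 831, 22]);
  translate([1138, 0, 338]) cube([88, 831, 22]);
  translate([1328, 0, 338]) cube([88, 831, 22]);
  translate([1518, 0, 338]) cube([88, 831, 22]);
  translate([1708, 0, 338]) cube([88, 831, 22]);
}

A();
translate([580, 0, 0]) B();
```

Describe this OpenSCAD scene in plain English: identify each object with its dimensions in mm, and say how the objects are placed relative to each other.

A is a simple wooden stool: a rectangular seat 350 mm (x) by 323 mm (y), 33 mm thick, top face at z = 431 mm, on four round legs, each 28 mm in diameter. The legs rest on z = 0, each leg's axis is inset half a diameter from the nearest pair of seat edges (so the leg's bounding box is flush with the corner).

B is a bed frame 1986 mm long (x) by 831 mm wide (y). Four 86×86 mm corner posts, 445 mm tall, at the corners of the footprint. Four rails of 20 mm thickness and 187 mm height run between adjacent posts with their undersides at z = 151 mm, their outer faces flush with the outside of the frame (the two x-running rails run between the posts' inner faces; the two y-running rails run between the posts' inner faces). 9 slats, each 88 mm wide (x) and 22 mm thick, lie across the top of the two x-running rails, running the full 831 mm width of the frame in y; the slats are evenly spaced along x between the inner faces of the end posts with equal gaps (rounded down to the nearest mm) at the −x end and between each pair — any rounding remainder accumulates at the +x end.

The bed frame is on the floor beside the stool on its +x side.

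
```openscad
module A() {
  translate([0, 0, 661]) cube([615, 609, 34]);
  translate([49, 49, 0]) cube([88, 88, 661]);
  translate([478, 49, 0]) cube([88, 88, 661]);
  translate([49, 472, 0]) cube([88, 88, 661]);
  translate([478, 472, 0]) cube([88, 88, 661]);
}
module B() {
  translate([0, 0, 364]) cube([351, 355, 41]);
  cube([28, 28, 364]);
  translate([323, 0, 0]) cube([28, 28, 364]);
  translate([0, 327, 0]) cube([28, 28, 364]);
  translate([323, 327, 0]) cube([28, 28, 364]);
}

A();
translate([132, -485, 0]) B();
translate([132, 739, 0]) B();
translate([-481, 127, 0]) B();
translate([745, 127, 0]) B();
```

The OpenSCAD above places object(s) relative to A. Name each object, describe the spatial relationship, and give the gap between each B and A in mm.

A is a table. B is a stool. Four stools sit around the table at the −y, +y, −x, +x sides. The gap between each stool and the table is 130 mm.

Each stool's nearest face is 130 mm from the table's bounding box.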